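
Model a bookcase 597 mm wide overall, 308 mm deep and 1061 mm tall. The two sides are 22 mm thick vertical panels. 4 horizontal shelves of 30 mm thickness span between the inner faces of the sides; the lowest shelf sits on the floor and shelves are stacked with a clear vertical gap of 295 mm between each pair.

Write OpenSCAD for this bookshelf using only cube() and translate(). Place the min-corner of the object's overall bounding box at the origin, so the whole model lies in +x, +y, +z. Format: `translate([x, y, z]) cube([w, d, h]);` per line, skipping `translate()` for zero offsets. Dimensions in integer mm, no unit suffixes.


cube([22, 308, 1061]);
translate([575, 0, 0]) cube([22, 308, 1061]);
translate([22, 0, 0]) cube([553, 308, 30]);
translate([22, 0, 325]) cube([553, 308, 30]);
translate([22, 0, 650]) cube([553, 308, 30]);
translate([22, 0, 975]) cube([553, 308, 30]);


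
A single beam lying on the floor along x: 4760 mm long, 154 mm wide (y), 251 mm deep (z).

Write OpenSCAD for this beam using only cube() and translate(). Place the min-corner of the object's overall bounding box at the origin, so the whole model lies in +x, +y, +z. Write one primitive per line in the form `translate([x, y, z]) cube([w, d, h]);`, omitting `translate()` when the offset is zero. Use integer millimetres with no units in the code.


cube([4760, 154, 251]);


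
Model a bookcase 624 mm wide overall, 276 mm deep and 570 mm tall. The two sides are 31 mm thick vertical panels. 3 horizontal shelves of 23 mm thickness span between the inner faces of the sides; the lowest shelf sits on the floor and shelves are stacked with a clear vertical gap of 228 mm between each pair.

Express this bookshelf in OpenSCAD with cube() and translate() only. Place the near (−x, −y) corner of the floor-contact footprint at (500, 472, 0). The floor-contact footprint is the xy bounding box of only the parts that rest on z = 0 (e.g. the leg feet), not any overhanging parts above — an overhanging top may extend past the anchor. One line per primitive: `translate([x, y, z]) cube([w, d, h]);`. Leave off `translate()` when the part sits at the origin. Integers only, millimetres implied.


translate([500, 472, 0]) cube([31, 276, 570]);
translate([1093, 472, 0]) cube([31, 276, 570]);
translate([531, 472, 0]) cube([562, 276, 23]);
translate([531, 472, 251]) cube([562, 276, 23]);
translate([531, 472, 502]) cube([562, 276, 23]);


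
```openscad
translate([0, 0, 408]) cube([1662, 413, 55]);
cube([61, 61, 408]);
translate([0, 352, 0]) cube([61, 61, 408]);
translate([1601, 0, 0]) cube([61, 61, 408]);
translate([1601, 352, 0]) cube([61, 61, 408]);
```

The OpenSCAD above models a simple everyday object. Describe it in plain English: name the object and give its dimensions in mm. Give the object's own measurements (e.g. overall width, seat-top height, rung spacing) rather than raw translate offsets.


A long wooden bench with a 1662 mm (x) × 413 mm (y) seat, 55 mm thick, its top surface 463 mm above the floor. Four 61 mm square legs at the seat corners, flush with the edges, run from z = 0 to the seat underside.


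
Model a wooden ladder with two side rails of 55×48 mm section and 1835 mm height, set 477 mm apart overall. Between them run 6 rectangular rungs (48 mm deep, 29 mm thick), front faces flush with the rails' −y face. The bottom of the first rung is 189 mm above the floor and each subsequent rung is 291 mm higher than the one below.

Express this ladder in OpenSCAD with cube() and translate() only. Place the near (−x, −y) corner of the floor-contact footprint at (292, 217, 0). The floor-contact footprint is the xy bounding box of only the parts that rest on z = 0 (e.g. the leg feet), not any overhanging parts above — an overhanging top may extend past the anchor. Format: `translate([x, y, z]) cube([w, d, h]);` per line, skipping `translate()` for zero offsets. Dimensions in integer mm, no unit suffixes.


// rung span = 477 - 2*55 = 367
// rung[k] z = 189 + k*291
translate([292, 217, 0]) cube([55, 48, 1835]);
translate([714, 217, 0]) cube([55, 48, 1835]);
translate([347, 217, 189]) cube([367, 48, 29]);
translate([347, 217, 480]) cube([367, 48, 29]);
translate([347, 217, 771]) cube([367, 48, 29]);
translate([347, 217, 1062]) cube([367, 48, 29]);
translate([347, 217, 1353]) cube([367, 48, 29]);
translate([347, 217, 1644]) cube([367, 48, 29]);


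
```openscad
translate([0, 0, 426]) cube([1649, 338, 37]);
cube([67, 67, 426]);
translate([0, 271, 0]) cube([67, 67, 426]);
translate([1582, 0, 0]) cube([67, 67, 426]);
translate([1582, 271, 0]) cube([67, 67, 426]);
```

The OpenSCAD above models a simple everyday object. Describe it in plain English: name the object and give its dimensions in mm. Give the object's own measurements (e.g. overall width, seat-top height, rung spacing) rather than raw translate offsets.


A bench: a 1649×338 mm seat slab, 37 mm thick, top at z = 463 mm, on four 67×67 mm square legs flush with the seat corners and standing on z = 0.


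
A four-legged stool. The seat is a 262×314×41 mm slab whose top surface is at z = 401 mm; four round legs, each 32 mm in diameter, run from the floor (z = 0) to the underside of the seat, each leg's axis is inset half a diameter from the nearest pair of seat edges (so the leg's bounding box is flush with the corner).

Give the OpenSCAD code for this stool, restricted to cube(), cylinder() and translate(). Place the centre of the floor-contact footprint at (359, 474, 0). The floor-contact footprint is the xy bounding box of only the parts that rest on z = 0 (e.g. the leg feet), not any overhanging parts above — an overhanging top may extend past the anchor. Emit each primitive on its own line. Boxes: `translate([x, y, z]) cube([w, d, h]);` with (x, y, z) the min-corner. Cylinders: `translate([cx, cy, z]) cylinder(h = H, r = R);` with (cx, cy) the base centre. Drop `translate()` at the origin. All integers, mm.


// leg_h = 401 - 41 = 360
translate([228, 317, 360]) cube([262, 314, 41]);
translate([244, 333, 0]) cylinder(h = 360, r = 16);
translate([474, 333, 0]) cylinder(h = 360, r = 16);
translate([244, 615, 0]) cylinder(h = 360, r = 16);
translate([474, 615, 0]) cylinder(h = 360, r = 16);


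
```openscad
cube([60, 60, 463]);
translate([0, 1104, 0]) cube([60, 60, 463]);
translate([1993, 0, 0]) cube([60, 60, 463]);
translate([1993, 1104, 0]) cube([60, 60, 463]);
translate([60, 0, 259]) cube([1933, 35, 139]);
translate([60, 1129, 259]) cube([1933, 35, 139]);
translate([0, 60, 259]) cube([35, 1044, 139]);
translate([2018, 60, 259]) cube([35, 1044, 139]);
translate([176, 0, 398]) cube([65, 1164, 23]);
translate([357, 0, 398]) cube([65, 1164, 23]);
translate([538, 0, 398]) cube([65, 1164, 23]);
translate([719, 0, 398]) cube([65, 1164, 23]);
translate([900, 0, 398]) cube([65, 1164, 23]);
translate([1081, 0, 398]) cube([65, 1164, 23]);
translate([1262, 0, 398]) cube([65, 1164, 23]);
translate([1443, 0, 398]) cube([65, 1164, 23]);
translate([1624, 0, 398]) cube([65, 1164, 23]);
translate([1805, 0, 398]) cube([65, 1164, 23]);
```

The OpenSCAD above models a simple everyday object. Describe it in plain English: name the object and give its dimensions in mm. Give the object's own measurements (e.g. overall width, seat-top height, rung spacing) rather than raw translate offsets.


A bed frame 2053 mm long (x) by 1164 mm wide (y). Four 60×60 mm corner posts, 463 mm tall, at the corners of the footprint. Four rails of 35 mm thickness and 139 mm height run between adjacent posts with their undersides at z = 259 mm, their outer faces flush with the outside of the frame (the two x-running rails run between the posts' inner faces; the two y-running rails run between the posts' inner faces). 10 slats, each 65 mm wide (x) and 23 mm thick, lie across the top of the two x-running rails, running the full 1164 mm width of the frame in y; along x they sit between the end posts with a 116 mm gap after the −x posts and between neighbouring slats, leaving 123 mm before the +x posts.


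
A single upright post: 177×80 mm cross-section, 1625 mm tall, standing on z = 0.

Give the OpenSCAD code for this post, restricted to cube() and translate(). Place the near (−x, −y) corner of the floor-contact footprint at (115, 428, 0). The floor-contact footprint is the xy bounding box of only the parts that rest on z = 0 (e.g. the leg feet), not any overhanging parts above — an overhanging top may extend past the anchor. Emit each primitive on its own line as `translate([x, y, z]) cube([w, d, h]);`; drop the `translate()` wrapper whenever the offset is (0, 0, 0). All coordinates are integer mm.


translate([115, 428, 0]) cube([177, 80, 1625]);


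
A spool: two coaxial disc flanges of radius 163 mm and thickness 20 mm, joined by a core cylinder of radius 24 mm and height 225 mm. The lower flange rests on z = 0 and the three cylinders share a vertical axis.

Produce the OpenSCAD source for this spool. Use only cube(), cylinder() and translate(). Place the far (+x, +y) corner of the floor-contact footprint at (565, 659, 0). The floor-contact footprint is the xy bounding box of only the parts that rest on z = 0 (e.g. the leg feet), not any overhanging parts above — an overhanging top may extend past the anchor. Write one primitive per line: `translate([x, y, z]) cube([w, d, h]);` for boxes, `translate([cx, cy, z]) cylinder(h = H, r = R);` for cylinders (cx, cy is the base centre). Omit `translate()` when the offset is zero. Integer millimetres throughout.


translate([402, 496, 0]) cylinder(h = 20, r = 163);
translate([402, 496, 20]) cylinder(h = 225, r = 24);
translate([402, 496, 245]) cylinder(h = 20, r = 163);


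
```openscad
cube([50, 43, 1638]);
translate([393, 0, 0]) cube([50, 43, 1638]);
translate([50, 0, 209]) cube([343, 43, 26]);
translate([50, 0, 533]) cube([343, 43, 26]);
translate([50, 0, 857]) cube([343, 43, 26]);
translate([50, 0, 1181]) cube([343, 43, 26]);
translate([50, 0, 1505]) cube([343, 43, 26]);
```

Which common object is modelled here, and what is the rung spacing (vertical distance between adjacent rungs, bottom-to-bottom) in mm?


A ladder. The rung spacing is 324 mm.

Two tall 50×43 posts with 5 short bars between them — a ladder. Adjacent rungs sit at z = 209 and z = 533, so the spacing is 533 − 209 = 324 mm.


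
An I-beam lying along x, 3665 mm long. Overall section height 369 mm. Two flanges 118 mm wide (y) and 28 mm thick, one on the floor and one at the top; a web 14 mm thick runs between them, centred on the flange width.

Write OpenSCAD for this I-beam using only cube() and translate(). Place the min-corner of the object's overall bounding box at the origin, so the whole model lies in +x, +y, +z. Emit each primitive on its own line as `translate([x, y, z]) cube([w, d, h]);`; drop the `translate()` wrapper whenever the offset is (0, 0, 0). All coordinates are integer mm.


cube([3665, 118, 28]);
translate([0, 52, 28]) cube([3665, 14, 313]);
translate([0, 0, 341]) cube([3665, 118, 28]);


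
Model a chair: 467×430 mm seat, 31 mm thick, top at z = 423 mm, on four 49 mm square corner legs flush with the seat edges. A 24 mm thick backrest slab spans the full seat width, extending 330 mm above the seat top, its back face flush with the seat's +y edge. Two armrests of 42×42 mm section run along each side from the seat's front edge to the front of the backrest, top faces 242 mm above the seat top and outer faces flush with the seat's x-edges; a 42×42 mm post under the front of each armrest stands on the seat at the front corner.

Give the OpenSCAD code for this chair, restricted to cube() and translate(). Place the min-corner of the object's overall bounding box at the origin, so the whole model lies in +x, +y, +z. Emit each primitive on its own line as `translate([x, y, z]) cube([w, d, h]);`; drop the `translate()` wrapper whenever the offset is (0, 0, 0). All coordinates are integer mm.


translate([0, 0, 392]) cube([467, 430, 31]);
cube([49, 49, 392]);
translate([418, 0, 0]) cube([49, 49, 392]);
translate([0, 381, 0]) cube([49, 49, 392]);
translate([418, 381, 0]) cube([49, 49, 392]);
translate([0, 406, 423]) cube([467, 24, 330]);
translate([0, 0, 623]) cube([42, 406, 42]);
translate([425, 0, 623]) cube([42, 406, 42]);
translate([0, 0, 423]) cube([42, 42, 200]);
translate([425, 0, 423]) cube([42, 42, 200]);


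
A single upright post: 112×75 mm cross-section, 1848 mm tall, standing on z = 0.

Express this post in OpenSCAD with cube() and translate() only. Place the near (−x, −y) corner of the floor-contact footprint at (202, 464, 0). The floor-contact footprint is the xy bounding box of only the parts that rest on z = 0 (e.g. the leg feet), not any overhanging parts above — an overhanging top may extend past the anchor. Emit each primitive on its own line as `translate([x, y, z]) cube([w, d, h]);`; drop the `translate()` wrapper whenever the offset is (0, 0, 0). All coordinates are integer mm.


translate([202, 464, 0]) cube([112, 75, 1848]);


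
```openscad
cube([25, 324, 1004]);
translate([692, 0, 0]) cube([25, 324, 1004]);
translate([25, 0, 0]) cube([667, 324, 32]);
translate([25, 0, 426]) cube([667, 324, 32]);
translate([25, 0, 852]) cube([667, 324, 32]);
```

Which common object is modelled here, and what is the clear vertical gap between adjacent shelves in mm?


A bookshelf. The clear shelf gap is 394 mm.

Two tall side panels with 3 horizontal boards between them — a bookshelf. The first two shelf undersides are at z = 0 and z = 426; with shelf thickness 32, the clear gap is 426 − 0 − 32 = 394 mm.


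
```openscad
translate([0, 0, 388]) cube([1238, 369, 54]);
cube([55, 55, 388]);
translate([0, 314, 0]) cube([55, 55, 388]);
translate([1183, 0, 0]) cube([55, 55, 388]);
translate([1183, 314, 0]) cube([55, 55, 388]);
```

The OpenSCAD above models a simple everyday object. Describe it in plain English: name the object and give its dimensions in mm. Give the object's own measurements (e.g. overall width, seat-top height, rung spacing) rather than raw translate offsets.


A bench: a 1238×369 mm seat slab, 54 mm thick, top at z = 442 mm, on four 55×55 mm square legs flush with the seat corners and standing on z = 0.


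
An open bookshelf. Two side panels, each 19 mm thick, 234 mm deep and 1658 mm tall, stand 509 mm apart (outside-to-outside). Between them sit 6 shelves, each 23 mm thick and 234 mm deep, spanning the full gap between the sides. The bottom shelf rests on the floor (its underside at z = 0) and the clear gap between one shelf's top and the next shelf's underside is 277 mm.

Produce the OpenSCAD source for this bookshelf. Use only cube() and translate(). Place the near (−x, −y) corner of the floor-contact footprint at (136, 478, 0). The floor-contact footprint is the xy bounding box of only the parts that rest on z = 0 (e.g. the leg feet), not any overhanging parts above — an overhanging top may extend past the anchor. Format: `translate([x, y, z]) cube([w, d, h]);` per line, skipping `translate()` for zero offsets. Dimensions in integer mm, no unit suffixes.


translate([136, 478, 0]) cube([19, 234, 1658]);
translate([626, 478, 0]) cube([19, 234, 1658]);
translate([155, 478, 0]) cube([471, 234, 23]);
translate([155, 478, 300]) cube([471, 234, 23]);
translate([155, 478, 600]) cube([471, 234, 23]);
translate([155, 478, 900]) cube([471, 234, 23]);
translate([155, 478, 1200]) cube([471, 234, 23]);
translate([155, 478, 1500]) cube([471, 234, 23]);


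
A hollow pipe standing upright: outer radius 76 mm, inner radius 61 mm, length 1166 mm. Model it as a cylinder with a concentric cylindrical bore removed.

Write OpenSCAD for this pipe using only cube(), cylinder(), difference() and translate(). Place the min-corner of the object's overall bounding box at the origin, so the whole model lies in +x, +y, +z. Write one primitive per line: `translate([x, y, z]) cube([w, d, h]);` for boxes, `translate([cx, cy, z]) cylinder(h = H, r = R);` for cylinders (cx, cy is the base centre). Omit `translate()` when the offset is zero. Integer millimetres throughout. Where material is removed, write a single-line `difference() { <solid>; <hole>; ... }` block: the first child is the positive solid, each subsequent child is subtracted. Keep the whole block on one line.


difference() { translate([76, 76, 0]) cylinder(h = 1166, r = 76); translate([76, 76, 0]) cylinder(h = 1166, r = 61); }


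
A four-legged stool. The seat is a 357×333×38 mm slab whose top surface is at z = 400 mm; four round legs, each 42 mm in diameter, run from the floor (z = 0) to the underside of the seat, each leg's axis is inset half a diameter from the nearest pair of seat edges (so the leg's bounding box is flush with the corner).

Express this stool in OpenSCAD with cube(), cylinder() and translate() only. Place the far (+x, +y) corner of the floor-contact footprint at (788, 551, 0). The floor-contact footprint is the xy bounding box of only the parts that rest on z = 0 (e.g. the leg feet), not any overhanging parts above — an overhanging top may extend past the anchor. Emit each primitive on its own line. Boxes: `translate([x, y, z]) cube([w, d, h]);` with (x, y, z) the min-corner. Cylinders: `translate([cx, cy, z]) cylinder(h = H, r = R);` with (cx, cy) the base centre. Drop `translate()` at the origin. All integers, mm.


translate([431, 218, 362]) cube([357, 333, 38]);
translate([452, 239, 0]) cylinder(h = 362, r = 21);
translate([767, 239, 0]) cylinder(h = 362, r = 21);
translate([452, 530, 0]) cylinder(h = 362, r = 21);
translate([767, 530, 0]) cylinder(h = 362, r = 21);


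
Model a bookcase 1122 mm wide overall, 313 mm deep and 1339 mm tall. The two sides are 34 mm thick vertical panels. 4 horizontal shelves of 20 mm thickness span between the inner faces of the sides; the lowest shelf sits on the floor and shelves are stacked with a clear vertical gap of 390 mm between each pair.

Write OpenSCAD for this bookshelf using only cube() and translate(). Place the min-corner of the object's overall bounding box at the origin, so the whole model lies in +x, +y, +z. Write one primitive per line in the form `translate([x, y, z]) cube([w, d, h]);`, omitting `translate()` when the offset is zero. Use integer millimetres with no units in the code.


cube([34, 313, 1339]);
translate([1088, 0, 0]) cube([34, 313, 1339]);
translate([34, 0, 0]) cube([1054, 313, 20]);
translate([34, 0, 410]) cube([1054, 313, 20]);
translate([34, 0, 820]) cube([1054, 313, 20]);
translate([34, 0, 1230]) cube([1054, 313, 20]);


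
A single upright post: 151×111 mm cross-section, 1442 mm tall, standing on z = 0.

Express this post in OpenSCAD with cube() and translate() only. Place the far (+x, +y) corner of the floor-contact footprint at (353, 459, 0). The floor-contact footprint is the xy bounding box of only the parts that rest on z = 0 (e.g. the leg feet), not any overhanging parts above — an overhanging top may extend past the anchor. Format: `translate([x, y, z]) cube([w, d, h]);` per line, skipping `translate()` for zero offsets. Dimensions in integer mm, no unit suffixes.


translate([202, 348, 0]) cube([151, 111, 1442]);


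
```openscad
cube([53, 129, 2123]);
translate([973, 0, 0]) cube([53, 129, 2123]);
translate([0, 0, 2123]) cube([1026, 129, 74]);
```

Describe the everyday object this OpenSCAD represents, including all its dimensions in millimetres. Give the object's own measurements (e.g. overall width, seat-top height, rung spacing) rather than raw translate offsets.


A door frame. The clear opening is 920 mm wide and 2123 mm high. Two 53 mm wide jambs, 129 mm deep, stand either side of the opening from the floor to the top of the opening. A 74 mm thick head sits across the top of both jambs, spanning the full outside width of the frame.


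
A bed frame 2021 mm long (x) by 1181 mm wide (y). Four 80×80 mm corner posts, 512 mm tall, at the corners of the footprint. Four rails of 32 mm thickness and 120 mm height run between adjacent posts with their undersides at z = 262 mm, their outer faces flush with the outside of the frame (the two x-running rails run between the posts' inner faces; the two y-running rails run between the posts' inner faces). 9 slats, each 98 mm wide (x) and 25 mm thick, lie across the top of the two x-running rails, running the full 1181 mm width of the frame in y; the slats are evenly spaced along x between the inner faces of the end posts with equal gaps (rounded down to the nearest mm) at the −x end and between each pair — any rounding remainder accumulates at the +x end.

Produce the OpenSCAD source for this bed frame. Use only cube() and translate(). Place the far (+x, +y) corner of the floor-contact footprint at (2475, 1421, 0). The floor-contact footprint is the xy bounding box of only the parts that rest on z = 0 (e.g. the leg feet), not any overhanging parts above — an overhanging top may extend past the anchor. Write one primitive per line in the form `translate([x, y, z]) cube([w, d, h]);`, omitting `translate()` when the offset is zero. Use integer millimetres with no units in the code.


translate([454, 240, 0]) cube([80, 80, 512]);
translate([454, 1341, 0]) cube([80, 80, 512]);
translate([2395, 240, 0]) cube([80, 80, 512]);
translate([2395, 1341, 0]) cube([80, 80, 512]);
translate([534, 240, 262]) cube([1861, 32, 120]);
translate([534, 1389, 262]) cube([1861, 32, 120]);
translate([454, 320, 262]) cube([32, 1021, 120]);
translate([2443, 320, 262]) cube([32, 1021, 120]);
translate([631, 240, 382]) cube([98, 1181, 25]);
translate([826, 240, 382]) cube([98, 1181, 25]);
translate([1021, 240, 382]) cube([98, 1181, 25]);
translate([1216, 240, 382]) cube([98, 1181, 25]);
translate([1411, 240, 382]) cube([98, 1181, 25]);
translate([1606, 240, 382]) cube([98, 1181, 25]);
translate([1801, 240, 382]) cube([98, 1181, 25]);
translate([1996, 240, 382]) cube([98, 1181, 25]);
translate([2191, 240, 382]) cube([98, 1181, 25]);


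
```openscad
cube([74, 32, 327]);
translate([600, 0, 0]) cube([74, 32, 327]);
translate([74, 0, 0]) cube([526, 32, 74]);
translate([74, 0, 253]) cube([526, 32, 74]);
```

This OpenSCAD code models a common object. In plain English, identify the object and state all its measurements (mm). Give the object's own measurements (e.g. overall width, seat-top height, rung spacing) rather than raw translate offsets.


A rectangular picture frame lying in the x–z plane (depth along y). The opening is 526 mm wide (x) by 179 mm tall (z), surrounded by a border 74 mm wide on all four sides. The frame is 32 mm deep and is made of two full-height vertical stiles with two horizontal rails fitted between them.


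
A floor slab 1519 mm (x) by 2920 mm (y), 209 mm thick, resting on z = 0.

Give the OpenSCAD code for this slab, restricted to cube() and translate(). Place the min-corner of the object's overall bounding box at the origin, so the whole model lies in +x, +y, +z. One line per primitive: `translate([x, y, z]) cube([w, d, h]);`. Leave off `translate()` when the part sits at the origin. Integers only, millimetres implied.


cube([1519, 2920, 209]);


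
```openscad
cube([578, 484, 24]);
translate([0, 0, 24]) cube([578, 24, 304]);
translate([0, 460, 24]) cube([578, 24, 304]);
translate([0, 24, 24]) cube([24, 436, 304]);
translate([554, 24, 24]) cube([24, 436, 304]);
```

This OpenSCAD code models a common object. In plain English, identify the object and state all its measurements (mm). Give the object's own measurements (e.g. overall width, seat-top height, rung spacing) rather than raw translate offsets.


An open-topped rectangular box: outside dimensions 578×484×328 mm, with a uniform wall and base thickness of 24 mm. The base is a full 578×484 slab on the floor; four walls sit on top of the base. The front and back walls (the −y and +y sides) span the full width; the two side walls fit between them.


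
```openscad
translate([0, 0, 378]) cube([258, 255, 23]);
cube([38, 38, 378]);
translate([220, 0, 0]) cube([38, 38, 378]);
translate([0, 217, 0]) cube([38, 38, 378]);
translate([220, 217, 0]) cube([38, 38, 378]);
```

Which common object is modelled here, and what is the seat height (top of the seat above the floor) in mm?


A stool. The seat height is 401 mm.

A 258×255×23 slab at z = 378 on four corner posts — a stool. The seat top is 378 + 23 = 401 mm.


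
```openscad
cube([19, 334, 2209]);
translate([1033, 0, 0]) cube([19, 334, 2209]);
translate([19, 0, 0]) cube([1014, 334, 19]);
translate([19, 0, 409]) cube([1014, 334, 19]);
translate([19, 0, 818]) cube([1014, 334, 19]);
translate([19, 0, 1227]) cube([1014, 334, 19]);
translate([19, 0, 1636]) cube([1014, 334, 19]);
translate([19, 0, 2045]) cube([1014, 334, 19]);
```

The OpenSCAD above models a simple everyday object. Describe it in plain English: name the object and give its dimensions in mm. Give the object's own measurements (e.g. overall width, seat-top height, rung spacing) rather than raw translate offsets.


An open bookshelf. Two side panels, each 19 mm thick, 334 mm deep and 2209 mm tall, stand 1052 mm apart (outside-to-outside). Between them sit 6 shelves, each 19 mm thick and 334 mm deep, spanning the full gap between the sides. The bottom shelf rests on the floor (its underside at z = 0) and the clear gap between one shelf's top and the next shelf's underside is 390 mm.


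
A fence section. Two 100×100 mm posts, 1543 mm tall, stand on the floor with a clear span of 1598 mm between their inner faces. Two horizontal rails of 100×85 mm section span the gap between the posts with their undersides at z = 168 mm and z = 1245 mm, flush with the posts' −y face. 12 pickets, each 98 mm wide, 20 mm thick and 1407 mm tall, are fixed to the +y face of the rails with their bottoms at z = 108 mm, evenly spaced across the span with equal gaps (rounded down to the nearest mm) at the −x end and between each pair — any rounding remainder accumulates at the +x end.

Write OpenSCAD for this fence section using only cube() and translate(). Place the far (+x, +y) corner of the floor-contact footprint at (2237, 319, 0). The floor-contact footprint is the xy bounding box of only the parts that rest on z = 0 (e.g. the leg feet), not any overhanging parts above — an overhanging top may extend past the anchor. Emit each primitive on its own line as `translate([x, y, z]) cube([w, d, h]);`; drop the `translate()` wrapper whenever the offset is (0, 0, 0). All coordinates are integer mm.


translate([439, 219, 0]) cube([100, 100, 1543]);
translate([2137, 219, 0]) cube([100, 100, 1543]);
translate([539, 219, 168]) cube([1598, 100, 85]);
translate([539, 219, 1245]) cube([1598, 100, 85]);
translate([571, 319, 108]) cube([98, 20, 1407]);
translate([701, 319, 108]) cube([98, 20, 1407]);
translate([831, 319, 108]) cube([98, 20, 1407]);
translate([961, 319, 108]) cube([98, 20, 1407]);
translate([1091, 319, 108]) cube([98, 20, 1407]);
translate([1221, 319, 108]) cube([98, 20, 1407]);
translate([1351, 319, 108]) cube([98, 20, 1407]);
translate([1481, 319, 108]) cube([98, 20, 1407]);
translate([1611, 319, 108]) cube([98, 20, 1407]);
translate([1741, 319, 108]) cube([98, 20, 1407]);
translate([1871, 319, 108]) cube([98, 20, 1407]);
translate([2001, 319, 108]) cube([98, 20, 1407]);


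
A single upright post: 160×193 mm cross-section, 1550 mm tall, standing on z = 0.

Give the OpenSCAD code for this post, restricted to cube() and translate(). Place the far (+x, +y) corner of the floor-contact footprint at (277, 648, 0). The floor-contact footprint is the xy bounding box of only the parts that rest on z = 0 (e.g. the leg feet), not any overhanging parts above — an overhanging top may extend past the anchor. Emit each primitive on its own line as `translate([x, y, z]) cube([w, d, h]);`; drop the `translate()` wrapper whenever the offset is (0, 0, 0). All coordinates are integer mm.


translate([117, 455, 0]) cube([160, 193, 1550]);


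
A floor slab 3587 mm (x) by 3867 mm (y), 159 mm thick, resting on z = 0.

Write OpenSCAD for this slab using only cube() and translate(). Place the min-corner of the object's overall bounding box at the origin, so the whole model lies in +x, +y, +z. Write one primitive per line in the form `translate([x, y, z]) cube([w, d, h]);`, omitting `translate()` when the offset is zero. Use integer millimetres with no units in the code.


cube([3587, 3867, 159]);


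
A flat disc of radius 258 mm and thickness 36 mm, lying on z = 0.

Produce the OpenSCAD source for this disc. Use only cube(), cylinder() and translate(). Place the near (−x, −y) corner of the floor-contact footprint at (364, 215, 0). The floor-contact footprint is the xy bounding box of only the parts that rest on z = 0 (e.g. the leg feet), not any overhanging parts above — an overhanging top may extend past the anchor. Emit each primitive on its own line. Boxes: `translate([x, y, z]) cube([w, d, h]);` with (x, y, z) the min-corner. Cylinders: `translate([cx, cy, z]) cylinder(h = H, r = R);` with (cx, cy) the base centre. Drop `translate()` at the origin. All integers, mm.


translate([622, 473, 0]) cylinder(h = 36, r = 258);


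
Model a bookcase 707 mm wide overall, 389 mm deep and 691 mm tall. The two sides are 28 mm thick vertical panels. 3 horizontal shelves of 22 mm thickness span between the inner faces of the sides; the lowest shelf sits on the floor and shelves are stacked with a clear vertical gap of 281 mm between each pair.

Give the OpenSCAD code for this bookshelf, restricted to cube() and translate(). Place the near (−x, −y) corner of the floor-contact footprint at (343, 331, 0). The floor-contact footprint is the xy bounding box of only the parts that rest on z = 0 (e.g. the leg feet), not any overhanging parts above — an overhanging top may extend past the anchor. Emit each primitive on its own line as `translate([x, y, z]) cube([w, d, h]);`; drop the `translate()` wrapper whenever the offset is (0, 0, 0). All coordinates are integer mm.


translate([343, 331, 0]) cube([28, 389, 691]);
translate([1022, 331, 0]) cube([28, 389, 691]);
translate([371, 331, 0]) cube([651, 389, 22]);
translate([371, 331, 303]) cube([651, 389, 22]);
translate([371, 331, 606]) cube([651, 389, 22]);


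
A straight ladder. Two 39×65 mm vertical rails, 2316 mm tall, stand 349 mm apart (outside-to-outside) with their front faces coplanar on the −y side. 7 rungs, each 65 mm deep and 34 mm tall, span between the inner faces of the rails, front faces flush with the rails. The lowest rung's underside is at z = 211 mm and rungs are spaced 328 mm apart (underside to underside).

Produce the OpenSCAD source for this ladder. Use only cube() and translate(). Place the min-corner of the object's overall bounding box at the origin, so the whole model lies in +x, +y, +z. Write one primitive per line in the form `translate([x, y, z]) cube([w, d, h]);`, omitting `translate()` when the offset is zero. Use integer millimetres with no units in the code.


cube([39, 65, 2316]);
translate([310, 0, 0]) cube([39, 65, 2316]);
translate([39, 0, 211]) cube([271, 65, 34]);
translate([39, 0, 539]) cube([271, 65, 34]);
translate([39, 0, 867]) cube([271, 65, 34]);
translate([39, 0, 1195]) cube([271, 65, 34]);
translate([39, 0, 1523]) cube([271, 65, 34]);
translate([39, 0, 1851]) cube([271, 65, 34]);
translate([39, 0, 2179]) cube([271, 65, 34]);


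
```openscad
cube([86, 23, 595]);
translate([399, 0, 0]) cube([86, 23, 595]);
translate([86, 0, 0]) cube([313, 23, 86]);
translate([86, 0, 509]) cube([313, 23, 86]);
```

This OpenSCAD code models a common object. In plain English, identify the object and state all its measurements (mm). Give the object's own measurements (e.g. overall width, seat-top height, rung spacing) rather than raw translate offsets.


A rectangular picture frame lying in the x–z plane (depth along y). The opening is 313 mm wide (x) by 423 mm tall (z), surrounded by a border 86 mm wide on all four sides. The frame is 23 mm deep and is made of two full-height vertical stiles with two horizontal rails fitted between them.


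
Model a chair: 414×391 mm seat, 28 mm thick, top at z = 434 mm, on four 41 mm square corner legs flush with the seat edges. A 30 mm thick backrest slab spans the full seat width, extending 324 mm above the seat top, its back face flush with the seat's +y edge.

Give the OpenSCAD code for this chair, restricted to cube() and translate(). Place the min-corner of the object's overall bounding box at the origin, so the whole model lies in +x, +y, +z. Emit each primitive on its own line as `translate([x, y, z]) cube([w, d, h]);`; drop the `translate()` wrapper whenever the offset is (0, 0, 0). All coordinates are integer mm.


// leg_h = 434 - 28 = 406
translate([0, 0, 406]) cube([414, 391, 28]);
cube([41, 41, 406]);
translate([373, 0, 0]) cube([41, 41, 406]);
translate([0, 350, 0]) cube([41, 41, 406]);
translate([373, 350, 0]) cube([41, 41, 406]);
translate([0, 361, 434]) cube([414, 30, 324]);


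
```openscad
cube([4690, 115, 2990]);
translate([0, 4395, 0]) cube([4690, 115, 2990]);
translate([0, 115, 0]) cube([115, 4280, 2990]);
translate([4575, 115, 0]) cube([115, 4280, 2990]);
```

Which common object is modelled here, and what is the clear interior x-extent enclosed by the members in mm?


A house (or room) frame. The interior width is 4460 mm.

Four 2990 mm walls enclosing a rectangle with no floor or roof — a room or house frame. Outside width is 4690 mm and wall thickness is 115 mm, so the interior width is 4690 − 2 × 115 = 4460 mm.


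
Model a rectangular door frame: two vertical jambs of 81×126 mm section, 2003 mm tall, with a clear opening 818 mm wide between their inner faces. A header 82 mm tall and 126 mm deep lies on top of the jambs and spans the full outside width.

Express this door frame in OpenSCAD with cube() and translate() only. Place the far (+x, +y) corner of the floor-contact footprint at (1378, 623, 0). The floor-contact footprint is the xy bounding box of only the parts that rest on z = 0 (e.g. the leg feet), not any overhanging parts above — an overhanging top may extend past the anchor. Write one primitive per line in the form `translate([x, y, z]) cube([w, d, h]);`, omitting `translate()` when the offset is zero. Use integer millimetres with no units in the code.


translate([398, 497, 0]) cube([81, 126, 2003]);
translate([1297, 497, 0]) cube([81, 126, 2003]);
translate([398, 497, 2003]) cube([980, 126, 82]);


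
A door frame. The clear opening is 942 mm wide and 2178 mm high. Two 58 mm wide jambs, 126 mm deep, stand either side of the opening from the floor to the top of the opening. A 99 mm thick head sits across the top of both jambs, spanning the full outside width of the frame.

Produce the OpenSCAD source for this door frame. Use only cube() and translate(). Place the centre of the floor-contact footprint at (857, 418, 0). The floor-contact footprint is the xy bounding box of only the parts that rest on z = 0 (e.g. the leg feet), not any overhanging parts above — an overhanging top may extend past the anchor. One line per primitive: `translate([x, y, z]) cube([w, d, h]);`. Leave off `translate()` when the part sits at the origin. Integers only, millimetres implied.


translate([328, 355, 0]) cube([58, 126, 2178]);
translate([1328, 355, 0]) cube([58, 126, 2178]);
translate([328, 355, 2178]) cube([1058, 126, 99]);


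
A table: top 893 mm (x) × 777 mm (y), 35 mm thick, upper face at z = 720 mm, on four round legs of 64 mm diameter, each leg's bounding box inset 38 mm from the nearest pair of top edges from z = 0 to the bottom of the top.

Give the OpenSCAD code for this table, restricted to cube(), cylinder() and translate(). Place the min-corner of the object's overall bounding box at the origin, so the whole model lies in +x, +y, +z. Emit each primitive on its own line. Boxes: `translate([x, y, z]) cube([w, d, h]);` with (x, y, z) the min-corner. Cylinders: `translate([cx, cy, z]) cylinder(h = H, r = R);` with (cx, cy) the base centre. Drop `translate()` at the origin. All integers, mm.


translate([0, 0, 685]) cube([893, 777, 35]);
translate([70, 70, 0]) cylinder(h = 685, r = 32);
translate([823, 70, 0]) cylinder(h = 685, r = 32);
translate([70, 707, 0]) cylinder(h = 685, r = 32);
translate([823, 707, 0]) cylinder(h = 685, r = 32);


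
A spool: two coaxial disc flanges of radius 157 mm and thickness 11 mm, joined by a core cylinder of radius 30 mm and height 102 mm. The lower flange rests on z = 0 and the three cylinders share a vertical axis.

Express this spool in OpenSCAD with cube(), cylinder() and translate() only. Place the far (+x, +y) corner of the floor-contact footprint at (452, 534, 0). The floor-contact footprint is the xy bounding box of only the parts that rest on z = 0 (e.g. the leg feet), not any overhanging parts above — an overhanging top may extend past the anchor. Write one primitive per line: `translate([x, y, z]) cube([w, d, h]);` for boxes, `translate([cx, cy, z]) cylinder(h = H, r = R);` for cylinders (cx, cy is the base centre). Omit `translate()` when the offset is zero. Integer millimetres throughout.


translate([295, 377, 0]) cylinder(h = 11, r = 157);
translate([295, 377, 11]) cylinder(h = 102, r = 30);
translate([295, 377, 113]) cylinder(h = 11, r = 157);


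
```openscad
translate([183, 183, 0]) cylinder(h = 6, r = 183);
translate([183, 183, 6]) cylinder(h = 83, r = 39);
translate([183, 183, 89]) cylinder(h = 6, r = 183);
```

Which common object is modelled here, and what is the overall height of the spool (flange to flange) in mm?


A spool. The overall height is 95 mm.

Three coaxial cylinders, large–small–large — a spool. Two 6 mm flanges and a 83 mm core give 6 + 83 + 6 = 95 mm.


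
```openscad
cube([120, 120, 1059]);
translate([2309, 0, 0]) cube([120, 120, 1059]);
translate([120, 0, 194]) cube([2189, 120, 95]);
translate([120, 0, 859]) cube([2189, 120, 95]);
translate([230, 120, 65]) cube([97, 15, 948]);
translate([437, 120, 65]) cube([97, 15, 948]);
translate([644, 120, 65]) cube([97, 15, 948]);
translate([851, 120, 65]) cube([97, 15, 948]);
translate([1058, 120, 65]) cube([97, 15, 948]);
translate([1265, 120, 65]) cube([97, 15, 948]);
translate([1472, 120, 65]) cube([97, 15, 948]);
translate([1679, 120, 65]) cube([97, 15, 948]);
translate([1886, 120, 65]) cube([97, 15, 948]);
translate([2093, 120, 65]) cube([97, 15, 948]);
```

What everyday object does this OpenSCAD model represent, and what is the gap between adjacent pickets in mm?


A fence section. The picket gap is 110 mm.

Two posts, two rails, 10 pickets — a fence section. Span 2189 mm holds 10 pickets of 97 mm with 11 equal gaps: ⌊(2189 − 10·97) / 11⌋ = 110 mm.


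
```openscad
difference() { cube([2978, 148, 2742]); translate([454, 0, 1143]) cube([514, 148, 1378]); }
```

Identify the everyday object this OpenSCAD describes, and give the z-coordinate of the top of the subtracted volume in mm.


A wall with a window opening. The window head height is 2521 mm.

A wall with a rectangular opening subtracted — a window. Sill at z = 1143, opening 1378 mm tall, so the head is at 1143 + 1378 = 2521 mm.


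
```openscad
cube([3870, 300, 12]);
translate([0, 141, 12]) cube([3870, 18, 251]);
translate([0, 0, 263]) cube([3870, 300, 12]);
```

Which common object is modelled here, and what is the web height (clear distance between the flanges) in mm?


An I-beam. The web height is 251 mm.

Two wide flanges with a thin centred web — an I-beam. Overall 275 mm minus two 12 mm flanges gives a web of 275 − 2·12 = 251 mm.


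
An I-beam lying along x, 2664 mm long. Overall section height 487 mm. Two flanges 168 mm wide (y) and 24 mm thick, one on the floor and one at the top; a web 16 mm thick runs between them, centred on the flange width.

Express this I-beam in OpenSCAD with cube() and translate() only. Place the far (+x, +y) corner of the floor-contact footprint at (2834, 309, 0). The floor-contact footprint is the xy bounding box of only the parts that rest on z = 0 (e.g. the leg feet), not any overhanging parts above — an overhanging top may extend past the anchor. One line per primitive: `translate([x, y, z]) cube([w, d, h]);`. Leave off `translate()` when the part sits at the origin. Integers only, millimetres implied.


translate([170, 141, 0]) cube([2664, 168, 24]);
translate([170, 217, 24]) cube([2664, 16, 439]);
translate([170, 141, 463]) cube([2664, 168, 24]);
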